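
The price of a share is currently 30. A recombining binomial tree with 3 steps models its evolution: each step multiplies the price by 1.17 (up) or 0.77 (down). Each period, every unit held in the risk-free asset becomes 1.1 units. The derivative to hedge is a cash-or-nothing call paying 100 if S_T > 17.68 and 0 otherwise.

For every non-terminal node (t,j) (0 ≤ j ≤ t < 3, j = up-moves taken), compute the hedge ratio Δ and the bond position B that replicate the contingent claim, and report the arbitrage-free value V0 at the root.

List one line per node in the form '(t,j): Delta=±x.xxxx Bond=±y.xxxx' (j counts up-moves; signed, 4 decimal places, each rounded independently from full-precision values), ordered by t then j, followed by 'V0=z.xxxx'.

(0,0): Delta=0.2109 Bond=68.4013
(1,0): Delta=1.7218 Bond=40.3409
(1,1): Delta=0.0000 Bond=82.6446
(2,0): Delta=14.0552 Bond=-175.0000
(2,1): Delta=0.0000 Bond=90.9091
(2,2): Delta=0.0000 Bond=90.9091
V0=74.7288

Since d<R<u, set p* = (R−d)/(u−d) = 0.8250; price each node as the discounted p*-expectation of its children.
Terminal payoffs: V(3,0)=0.0000, V(3,1)=100.0000, V(3,2)=100.0000, V(3,3)=100.0000
  t=2,j=0: stock 17.7870 → up 20.8108 (V=100.0000), down 13.6960 (V=0.0000). Price 75.0000; hedge Δ=14.0552, bond B=-175.0000.
  t=2,j=1: stock 27.0270 → up 31.6216 (V=100.0000), down 20.8108 (V=100.0000). Price 90.9091; hedge Δ=0.0000, bond B=90.9091.
  t=2,j=2: stock 41.0670 → up 48.0484 (V=100.0000), down 31.6216 (V=100.0000). Price 90.9091; hedge Δ=0.0000, bond B=90.9091.
  t=1,j=0: stock 23.1000 → up 27.0270 (V=90.9091), down 17.7870 (V=75.0000). Price 80.1136; hedge Δ=1.7218, bond B=40.3409.
  t=1,j=1: stock 35.1000 → up 41.0670 (V=90.9091), down 27.0270 (V=90.9091). Price 82.6446; hedge Δ=0.0000, bond B=82.6446.
  t=0,j=0: stock 30.0000 → up 35.1000 (V=82.6446), down 23.1000 (V=80.1136). Price 74.7288; hedge Δ=0.2109, bond B=68.4013.
The time-0 hedge costs 74.7288, which is the no-arbitrage price.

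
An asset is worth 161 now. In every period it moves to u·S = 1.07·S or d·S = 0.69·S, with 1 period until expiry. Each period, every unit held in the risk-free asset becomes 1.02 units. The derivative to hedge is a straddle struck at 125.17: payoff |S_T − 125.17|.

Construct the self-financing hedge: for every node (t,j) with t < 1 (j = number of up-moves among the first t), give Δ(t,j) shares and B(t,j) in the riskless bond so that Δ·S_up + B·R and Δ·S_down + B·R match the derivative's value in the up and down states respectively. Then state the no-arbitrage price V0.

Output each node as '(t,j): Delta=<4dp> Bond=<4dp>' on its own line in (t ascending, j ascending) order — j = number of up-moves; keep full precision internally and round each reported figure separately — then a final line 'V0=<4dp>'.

The replicating-portfolio and risk-neutral prices coincide; use p* = (1.02−0.69)/(1.07−0.69) = 0.8684 for the latter.
At expiry t=1: V(1,0)=14.0800, V(1,1)=47.1000
Node (0,0) S=161.0000: V=(p*·47.1000+(1−p*)·14.0800)/1.02=41.9169; Δ=(47.1000−14.0800)/(172.2700−111.0900)=0.5397; B=V−Δ·S=-44.9778
Self-financing check: at every node Δ·S+B equals the discounted successor values.

(0,0): Delta=0.5397 Bond=-44.9778
V0=41.9169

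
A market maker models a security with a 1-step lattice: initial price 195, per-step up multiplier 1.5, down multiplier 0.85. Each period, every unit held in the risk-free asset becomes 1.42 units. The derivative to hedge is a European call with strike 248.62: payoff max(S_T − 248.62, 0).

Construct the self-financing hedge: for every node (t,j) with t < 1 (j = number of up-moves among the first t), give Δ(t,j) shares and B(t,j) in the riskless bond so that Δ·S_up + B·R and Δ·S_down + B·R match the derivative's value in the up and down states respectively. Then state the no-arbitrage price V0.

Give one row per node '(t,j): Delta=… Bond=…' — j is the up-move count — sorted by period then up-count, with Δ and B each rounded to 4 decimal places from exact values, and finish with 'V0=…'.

Since d<R<u, set p* = (R−d)/(u−d) = 0.8769; price each node as the discounted p*-expectation of its children.
Payoff layer (t=1): V(1,0)=0.0000, V(1,1)=43.8800
(0,0): S=195.0000. Δ = (V_up−V_dn)/(S_up−S_dn) = (43.8800−0.0000)/(292.5000−165.7500) = 0.3462. V = [p*·43.8800 + (1−p*)·0.0000]/1.42 = 27.0982. B = V − Δ·S = -40.4095.
Root portfolio cost Δ·195+B reproduces V0=27.0982.

(0,0): Delta=0.3462 Bond=-40.4095
V0=27.0982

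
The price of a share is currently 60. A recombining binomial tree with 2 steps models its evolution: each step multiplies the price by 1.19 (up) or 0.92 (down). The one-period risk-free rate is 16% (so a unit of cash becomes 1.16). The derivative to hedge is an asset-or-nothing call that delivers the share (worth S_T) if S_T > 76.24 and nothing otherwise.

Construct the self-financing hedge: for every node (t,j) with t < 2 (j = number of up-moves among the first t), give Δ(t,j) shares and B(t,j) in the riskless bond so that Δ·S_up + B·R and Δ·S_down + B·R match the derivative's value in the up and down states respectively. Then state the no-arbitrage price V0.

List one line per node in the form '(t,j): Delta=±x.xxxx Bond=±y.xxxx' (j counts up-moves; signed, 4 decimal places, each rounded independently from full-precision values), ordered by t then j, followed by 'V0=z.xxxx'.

(0,0): Delta=4.0190 Bond=-191.2497
(1,0): Delta=0.0000 Bond=0.0000
(1,1): Delta=4.4074 Bond=-249.5808
V0=49.8912

The replicating-portfolio and risk-neutral prices coincide; use p* = (1.16−0.92)/(1.19−0.92) = 0.8889 for the latter.
Terminal values V(2,·): V(2,0)=0.0000, V(2,1)=0.0000, V(2,2)=84.9660
(1,0): S=55.2000. Δ = (V_up−V_dn)/(S_up−S_dn) = (0.0000−0.0000)/(65.6880−50.7840) = 0.0000. V = [p*·0.0000 + (1−p*)·0.0000]/1.16 = 0.0000. B = V − Δ·S = 0.0000.
(1,1): S=71.4000. Δ = (V_up−V_dn)/(S_up−S_dn) = (84.9660−0.0000)/(84.9660−65.6880) = 4.4074. V = [p*·84.9660 + (1−p*)·0.0000]/1.16 = 65.1080. B = V − Δ·S = -249.5808.
(0,0): S=60.0000. Δ = (V_up−V_dn)/(S_up−S_dn) = (65.1080−0.0000)/(71.4000−55.2000) = 4.0190. V = [p*·65.1080 + (1−p*)·0.0000]/1.16 = 49.8912. B = V − Δ·S = -191.2497.
Self-financing check: at every node Δ·S+B equals the discounted successor values.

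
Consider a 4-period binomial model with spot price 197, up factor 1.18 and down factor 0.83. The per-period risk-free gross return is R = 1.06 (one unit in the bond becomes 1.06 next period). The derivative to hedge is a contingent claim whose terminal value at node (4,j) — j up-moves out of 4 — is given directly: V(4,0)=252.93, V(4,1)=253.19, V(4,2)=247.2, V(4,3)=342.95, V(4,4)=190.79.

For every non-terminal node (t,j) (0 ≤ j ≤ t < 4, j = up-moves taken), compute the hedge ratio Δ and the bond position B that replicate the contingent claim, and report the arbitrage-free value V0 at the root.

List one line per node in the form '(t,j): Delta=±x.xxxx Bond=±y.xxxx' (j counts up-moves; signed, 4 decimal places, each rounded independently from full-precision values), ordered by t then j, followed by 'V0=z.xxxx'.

(0,0): Delta=-0.0247 Bond=222.4193
(1,0): Delta=0.6015 Bond=133.3705
(1,1): Delta=-0.2545 Bond=289.1874
(2,0): Delta=-0.0764 Bond=233.3785
(2,1): Delta=0.8503 Bond=93.3698
(2,2): Delta=-0.6600 Bond=417.7572
(3,0): Delta=0.0066 Bond=238.0315
(3,1): Delta=-0.1069 Bond=252.2593
(3,2): Delta=1.2016 Bond=18.9960
(3,3): Delta=-1.3431 Bond=663.9496
V0=217.5552

Under the risk-neutral measure, an up-move has probability p* = (R−d)/(u−d) = 0.6571 and values discount at R = 1.06.
Terminal values V(4,·): V(4,0)=252.9300, V(4,1)=253.1900, V(4,2)=247.2000, V(4,3)=342.9500, V(4,4)=190.7900
  t=3,j=0: stock 112.6420 → up 132.9176 (V=253.1900), down 93.4929 (V=252.9300). Price 238.7744; hedge Δ=0.0066, bond B=238.0315.
  t=3,j=1: stock 160.1417 → up 188.9672 (V=247.2000), down 132.9176 (V=253.1900). Price 235.1450; hedge Δ=-0.1069, bond B=252.2593.
  t=3,j=2: stock 227.6713 → up 268.6522 (V=342.9500), down 188.9672 (V=247.2000). Price 292.5674; hedge Δ=1.2016, bond B=18.9960.
  t=3,j=3: stock 323.6773 → up 381.9392 (V=190.7900), down 268.6522 (V=342.9500). Price 229.2067; hedge Δ=-1.3431, bond B=663.9496.
  t=2,j=0: stock 135.7133 → up 160.1417 (V=235.1450), down 112.6420 (V=238.7744). Price 223.0088; hedge Δ=-0.0764, bond B=233.3785.
  t=2,j=1: stock 192.9418 → up 227.6713 (V=292.5674), down 160.1417 (V=235.1450). Price 257.4337; hedge Δ=0.8503, bond B=93.3698.
  t=2,j=2: stock 274.3028 → up 323.6773 (V=229.2067), down 227.6713 (V=292.5674). Price 236.7268; hedge Δ=-0.6600, bond B=417.7572.
  t=1,j=0: stock 163.5100 → up 192.9418 (V=257.4337), down 135.7133 (V=223.0088). Price 231.7273; hedge Δ=0.6015, bond B=133.3705.
  t=1,j=1: stock 232.4600 → up 274.3028 (V=236.7268), down 192.9418 (V=257.4337). Price 230.0248; hedge Δ=-0.2545, bond B=289.1874.
  t=0,j=0: stock 197.0000 → up 232.4600 (V=230.0248), down 163.5100 (V=231.7273). Price 217.5552; hedge Δ=-0.0247, bond B=222.4193.
Each (Δ,B) replicates both successor values, so the strategy is self-financing and V0 is arbitrage-free.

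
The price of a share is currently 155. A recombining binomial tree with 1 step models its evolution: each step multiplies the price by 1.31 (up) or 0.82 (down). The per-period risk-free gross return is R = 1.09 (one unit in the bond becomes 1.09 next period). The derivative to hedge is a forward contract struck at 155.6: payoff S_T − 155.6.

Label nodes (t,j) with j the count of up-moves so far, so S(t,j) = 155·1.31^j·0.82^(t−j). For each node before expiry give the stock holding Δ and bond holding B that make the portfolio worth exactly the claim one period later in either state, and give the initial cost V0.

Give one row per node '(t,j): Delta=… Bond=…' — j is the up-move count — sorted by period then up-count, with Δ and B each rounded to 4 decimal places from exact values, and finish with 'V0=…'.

(0,0): Delta=1.0000 Bond=-142.7523
V0=12.2477

The replicating-portfolio and risk-neutral prices coincide; use p* = (1.09−0.82)/(1.31−0.82) = 0.5510 for the latter.
Payoff layer (t=1): V(1,0)=-28.5000, V(1,1)=47.4500
(0,0): S=155.0000. Δ = (V_up−V_dn)/(S_up−S_dn) = (47.4500−-28.5000)/(203.0500−127.1000) = 1.0000. V = [p*·47.4500 + (1−p*)·-28.5000]/1.09 = 12.2477. B = V − Δ·S = -142.7523.
The time-0 hedge costs 12.2477, which is the no-arbitrage price.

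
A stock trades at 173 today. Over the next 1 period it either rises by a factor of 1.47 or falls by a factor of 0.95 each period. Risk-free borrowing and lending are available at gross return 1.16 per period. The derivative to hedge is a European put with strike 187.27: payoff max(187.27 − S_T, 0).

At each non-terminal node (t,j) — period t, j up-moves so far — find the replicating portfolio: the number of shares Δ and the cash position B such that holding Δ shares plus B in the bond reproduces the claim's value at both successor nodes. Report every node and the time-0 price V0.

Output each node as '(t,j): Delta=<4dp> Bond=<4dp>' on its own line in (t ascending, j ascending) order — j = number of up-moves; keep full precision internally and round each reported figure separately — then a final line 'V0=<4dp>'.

No-arbitrage ⇒ martingale measure with p* = (R−d)/(u−d) = 0.4038.
Terminal values V(1,·): V(1,0)=22.9200, V(1,1)=0.0000
  t=0,j=0: stock 173.0000 → up 254.3100 (V=0.0000), down 164.3500 (V=22.9200). Price 11.7792; hedge Δ=-0.2548, bond B=55.8561.
The time-0 hedge costs 11.7792, which is the no-arbitrage price.

(0,0): Delta=-0.2548 Bond=55.8561
V0=11.7792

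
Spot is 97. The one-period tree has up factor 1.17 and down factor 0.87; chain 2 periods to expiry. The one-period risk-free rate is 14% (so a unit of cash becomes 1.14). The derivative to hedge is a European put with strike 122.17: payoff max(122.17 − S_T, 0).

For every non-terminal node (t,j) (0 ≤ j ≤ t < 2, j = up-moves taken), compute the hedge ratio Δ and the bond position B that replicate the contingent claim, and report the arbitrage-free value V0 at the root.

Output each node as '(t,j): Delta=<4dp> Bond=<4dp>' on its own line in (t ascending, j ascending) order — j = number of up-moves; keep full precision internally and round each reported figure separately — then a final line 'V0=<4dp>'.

Under the risk-neutral measure, an up-move has probability p* = (R−d)/(u−d) = 0.9000 and values discount at R = 1.14.
Terminal payoffs: V(2,0)=48.7507, V(2,1)=23.4337, V(2,2)=0.0000
  t=1,j=0: stock 84.3900 → up 98.7363 (V=23.4337), down 73.4193 (V=48.7507). Price 22.7767; hedge Δ=-1.0000, bond B=107.1667.
  t=1,j=1: stock 113.4900 → up 132.7833 (V=0.0000), down 98.7363 (V=23.4337). Price 2.0556; hedge Δ=-0.6883, bond B=80.1679.
  t=0,j=0: stock 97.0000 → up 113.4900 (V=2.0556), down 84.3900 (V=22.7767). Price 3.6208; hedge Δ=-0.7121, bond B=72.6910.
Self-financing check: at every node Δ·S+B equals the discounted successor values.

(0,0): Delta=-0.7121 Bond=72.6910
(1,0): Delta=-1.0000 Bond=107.1667
(1,1): Delta=-0.6883 Bond=80.1679
V0=3.6208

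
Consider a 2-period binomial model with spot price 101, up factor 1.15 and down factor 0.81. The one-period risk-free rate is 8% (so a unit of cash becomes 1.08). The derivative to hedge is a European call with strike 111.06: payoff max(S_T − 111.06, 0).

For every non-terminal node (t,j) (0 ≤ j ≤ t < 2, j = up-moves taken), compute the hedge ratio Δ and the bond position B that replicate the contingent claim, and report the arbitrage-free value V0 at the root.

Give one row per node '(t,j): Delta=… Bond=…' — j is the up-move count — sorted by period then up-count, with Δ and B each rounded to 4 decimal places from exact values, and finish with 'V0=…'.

(0,0): Delta=0.4820 Bond=-36.5147
(1,0): Delta=0.0000 Bond=0.0000
(1,1): Delta=0.5701 Bond=-49.6599
V0=12.1716

Since d<R<u, set p* = (R−d)/(u−d) = 0.7941; price each node as the discounted p*-expectation of its children.
Terminal payoffs: V(2,0)=0.0000, V(2,1)=0.0000, V(2,2)=22.5125
(1,0): S=81.8100. Δ = (V_up−V_dn)/(S_up−S_dn) = (0.0000−0.0000)/(94.0815−66.2661) = 0.0000. V = [p*·0.0000 + (1−p*)·0.0000]/1.08 = 0.0000. B = V − Δ·S = 0.0000.
(1,1): S=116.1500. Δ = (V_up−V_dn)/(S_up−S_dn) = (22.5125−0.0000)/(133.5725−94.0815) = 0.5701. V = [p*·22.5125 + (1−p*)·0.0000]/1.08 = 16.5533. B = V − Δ·S = -49.6599.
(0,0): S=101.0000. Δ = (V_up−V_dn)/(S_up−S_dn) = (16.5533−0.0000)/(116.1500−81.8100) = 0.4820. V = [p*·16.5533 + (1−p*)·0.0000]/1.08 = 12.1716. B = V − Δ·S = -36.5147.
The time-0 hedge costs 12.1716, which is the no-arbitrage price.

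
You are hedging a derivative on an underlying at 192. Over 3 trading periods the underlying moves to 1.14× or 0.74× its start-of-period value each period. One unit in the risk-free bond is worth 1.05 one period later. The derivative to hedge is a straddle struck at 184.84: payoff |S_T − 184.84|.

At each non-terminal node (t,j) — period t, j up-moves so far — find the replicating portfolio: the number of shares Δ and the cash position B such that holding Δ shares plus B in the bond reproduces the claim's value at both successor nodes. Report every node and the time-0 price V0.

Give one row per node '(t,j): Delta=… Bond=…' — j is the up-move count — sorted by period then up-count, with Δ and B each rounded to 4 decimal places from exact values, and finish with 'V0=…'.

Risk-neutral probability p* = (R−d)/(u−d) = (1.05−0.74)/(1.14−0.74) = 0.7750.
Terminal payoffs: V(3,0)=107.0370, V(3,1)=64.9813, V(3,2)=0.1928, V(3,3)=99.6164
  t=2,j=0: stock 105.1392 → up 119.8587 (V=64.9813), down 77.8030 (V=107.0370). Price 70.8989; hedge Δ=-1.0000, bond B=176.0381.
  t=2,j=1: stock 161.9712 → up 184.6472 (V=0.1928), down 119.8587 (V=64.9813). Price 14.0669; hedge Δ=-1.0000, bond B=176.0381.
  t=2,j=2: stock 249.5232 → up 284.4564 (V=99.6164), down 184.6472 (V=0.1928). Price 73.5677; hedge Δ=0.9961, bond B=-174.9913.
  t=1,j=0: stock 142.0800 → up 161.9712 (V=14.0669), down 105.1392 (V=70.8989). Price 25.5753; hedge Δ=-1.0000, bond B=167.6553.
  t=1,j=1: stock 218.8800 → up 249.5232 (V=73.5677), down 161.9712 (V=14.0669). Price 57.3143; hedge Δ=0.6796, bond B=-91.4378.
  t=0,j=0: stock 192.0000 → up 218.8800 (V=57.3143), down 142.0800 (V=25.5753). Price 47.7839; hedge Δ=0.4133, bond B=-31.5637.
Root portfolio cost Δ·192+B reproduces V0=47.7839.

(0,0): Delta=0.4133 Bond=-31.5637
(1,0): Delta=-1.0000 Bond=167.6553
(1,1): Delta=0.6796 Bond=-91.4378
(2,0): Delta=-1.0000 Bond=176.0381
(2,1): Delta=-1.0000 Bond=176.0381
(2,2): Delta=0.9961 Bond=-174.9913
V0=47.7839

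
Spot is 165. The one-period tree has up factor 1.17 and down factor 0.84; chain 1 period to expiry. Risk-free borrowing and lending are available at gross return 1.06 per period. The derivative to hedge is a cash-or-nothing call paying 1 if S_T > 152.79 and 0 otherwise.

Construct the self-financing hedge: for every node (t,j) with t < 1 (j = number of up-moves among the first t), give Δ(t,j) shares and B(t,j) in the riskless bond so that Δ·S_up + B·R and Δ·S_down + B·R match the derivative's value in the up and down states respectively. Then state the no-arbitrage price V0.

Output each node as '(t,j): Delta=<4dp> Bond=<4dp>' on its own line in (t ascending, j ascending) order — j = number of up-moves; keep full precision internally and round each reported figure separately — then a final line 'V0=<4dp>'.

The replicating-portfolio and risk-neutral prices coincide; use p* = (1.06−0.84)/(1.17−0.84) = 0.6667 for the latter.
At expiry t=1: V(1,0)=0.0000, V(1,1)=1.0000
Node (0,0) S=165.0000: V=(p*·1.0000+(1−p*)·0.0000)/1.06=0.6289; Δ=(1.0000−0.0000)/(193.0500−138.6000)=0.0184; B=V−Δ·S=-2.4014
Each (Δ,B) replicates both successor values, so the strategy is self-financing and V0 is arbitrage-free.

(0,0): Delta=0.0184 Bond=-2.4014
V0=0.6289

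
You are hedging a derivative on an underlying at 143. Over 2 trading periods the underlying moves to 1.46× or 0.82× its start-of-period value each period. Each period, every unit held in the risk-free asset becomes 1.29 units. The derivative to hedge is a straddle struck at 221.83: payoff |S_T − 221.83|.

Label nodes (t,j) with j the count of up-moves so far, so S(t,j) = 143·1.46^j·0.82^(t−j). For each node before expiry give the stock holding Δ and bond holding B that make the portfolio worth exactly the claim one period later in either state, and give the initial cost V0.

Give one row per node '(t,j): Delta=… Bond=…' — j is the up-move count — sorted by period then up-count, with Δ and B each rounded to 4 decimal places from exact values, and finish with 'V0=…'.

Since d<R<u, set p* = (R−d)/(u−d) = 0.7344; price each node as the discounted p*-expectation of its children.
Terminal payoffs: V(2,0)=125.6768, V(2,1)=50.6304, V(2,2)=82.9888
  t=1,j=0: stock 117.2600 → up 171.1996 (V=50.6304), down 96.1532 (V=125.6768). Price 54.7012; hedge Δ=-1.0000, bond B=171.9612.
  t=1,j=1: stock 208.7800 → up 304.8188 (V=82.9888), down 171.1996 (V=50.6304). Price 57.6695; hedge Δ=0.2422, bond B=7.1095.
  t=0,j=0: stock 143.0000 → up 208.7800 (V=57.6695), down 117.2600 (V=54.7012). Price 44.0938; hedge Δ=0.0324, bond B=39.4560.
The time-0 hedge costs 44.0938, which is the no-arbitrage price.

(0,0): Delta=0.0324 Bond=39.4560
(1,0): Delta=-1.0000 Bond=171.9612
(1,1): Delta=0.2422 Bond=7.1095
V0=44.0938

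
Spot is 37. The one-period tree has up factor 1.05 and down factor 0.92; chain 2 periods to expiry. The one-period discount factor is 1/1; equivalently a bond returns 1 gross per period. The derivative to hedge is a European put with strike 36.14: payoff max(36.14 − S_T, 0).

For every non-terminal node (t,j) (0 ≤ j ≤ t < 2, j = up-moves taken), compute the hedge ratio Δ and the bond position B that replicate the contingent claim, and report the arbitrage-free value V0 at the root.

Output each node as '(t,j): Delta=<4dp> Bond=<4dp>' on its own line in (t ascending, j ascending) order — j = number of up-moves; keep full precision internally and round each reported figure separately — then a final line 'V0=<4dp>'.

(0,0): Delta=-0.4048 Bond=15.8782
(1,0): Delta=-1.0000 Bond=36.1400
(1,1): Delta=-0.0788 Bond=3.2146
V0=0.9019

Risk-neutral probability p* = (R−d)/(u−d) = (1−0.92)/(1.05−0.92) = 0.6154.
At expiry t=2: V(2,0)=4.8232, V(2,1)=0.3980, V(2,2)=0.0000
(1,0): S=34.0400. Δ = (V_up−V_dn)/(S_up−S_dn) = (0.3980−4.8232)/(35.7420−31.3168) = -1.0000. V = [p*·0.3980 + (1−p*)·4.8232]/1 = 2.1000. B = V − Δ·S = 36.1400.
(1,1): S=38.8500. Δ = (V_up−V_dn)/(S_up−S_dn) = (0.0000−0.3980)/(40.7925−35.7420) = -0.0788. V = [p*·0.0000 + (1−p*)·0.3980]/1 = 0.1531. B = V − Δ·S = 3.2146.
(0,0): S=37.0000. Δ = (V_up−V_dn)/(S_up−S_dn) = (0.1531−2.1000)/(38.8500−34.0400) = -0.4048. V = [p*·0.1531 + (1−p*)·2.1000]/1 = 0.9019. B = V − Δ·S = 15.8782.
Self-financing check: at every node Δ·S+B equals the discounted successor values.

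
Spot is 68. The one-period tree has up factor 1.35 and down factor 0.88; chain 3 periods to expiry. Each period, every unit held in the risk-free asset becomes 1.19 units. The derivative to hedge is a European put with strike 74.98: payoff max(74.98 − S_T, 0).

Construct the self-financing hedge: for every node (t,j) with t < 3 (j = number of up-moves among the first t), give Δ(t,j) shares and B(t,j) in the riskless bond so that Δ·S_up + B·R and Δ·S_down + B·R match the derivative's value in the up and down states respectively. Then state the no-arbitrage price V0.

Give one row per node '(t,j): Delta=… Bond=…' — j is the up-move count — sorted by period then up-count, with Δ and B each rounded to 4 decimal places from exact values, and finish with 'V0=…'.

Under the risk-neutral measure, an up-move has probability p* = (R−d)/(u−d) = 0.6596 and values discount at R = 1.19.
Terminal values V(3,·): V(3,0)=28.6399, V(3,1)=3.8901, V(3,2)=0.0000, V(3,3)=0.0000
(2,0): S=52.6592. Δ = (V_up−V_dn)/(S_up−S_dn) = (3.8901−28.6399)/(71.0899−46.3401) = -1.0000. V = [p*·3.8901 + (1−p*)·28.6399]/1.19 = 10.3492. B = V − Δ·S = 63.0084.
(2,1): S=80.7840. Δ = (V_up−V_dn)/(S_up−S_dn) = (0.0000−3.8901)/(109.0584−71.0899) = -0.1025. V = [p*·0.0000 + (1−p*)·3.8901]/1.19 = 1.1128. B = V − Δ·S = 9.3896.
(2,2): S=123.9300. Δ = (V_up−V_dn)/(S_up−S_dn) = (0.0000−0.0000)/(167.3055−109.0584) = 0.0000. V = [p*·0.0000 + (1−p*)·0.0000]/1.19 = 0.0000. B = V − Δ·S = 0.0000.
(1,0): S=59.8400. Δ = (V_up−V_dn)/(S_up−S_dn) = (1.1128−10.3492)/(80.7840−52.6592) = -0.3284. V = [p*·1.1128 + (1−p*)·10.3492]/1.19 = 3.5774. B = V − Δ·S = 23.2293.
(1,1): S=91.8000. Δ = (V_up−V_dn)/(S_up−S_dn) = (0.0000−1.1128)/(123.9300−80.7840) = -0.0258. V = [p*·0.0000 + (1−p*)·1.1128]/1.19 = 0.3184. B = V − Δ·S = 2.6861.
(0,0): S=68.0000. Δ = (V_up−V_dn)/(S_up−S_dn) = (0.3184−3.5774)/(91.8000−59.8400) = -0.1020. V = [p*·0.3184 + (1−p*)·3.5774]/1.19 = 1.1999. B = V − Δ·S = 8.1340.
Root portfolio cost Δ·68+B reproduces V0=1.1999.

(0,0): Delta=-0.1020 Bond=8.1340
(1,0): Delta=-0.3284 Bond=23.2293
(1,1): Delta=-0.0258 Bond=2.6861
(2,0): Delta=-1.0000 Bond=63.0084
(2,1): Delta=-0.1025 Bond=9.3896
(2,2): Delta=0.0000 Bond=0.0000
V0=1.1999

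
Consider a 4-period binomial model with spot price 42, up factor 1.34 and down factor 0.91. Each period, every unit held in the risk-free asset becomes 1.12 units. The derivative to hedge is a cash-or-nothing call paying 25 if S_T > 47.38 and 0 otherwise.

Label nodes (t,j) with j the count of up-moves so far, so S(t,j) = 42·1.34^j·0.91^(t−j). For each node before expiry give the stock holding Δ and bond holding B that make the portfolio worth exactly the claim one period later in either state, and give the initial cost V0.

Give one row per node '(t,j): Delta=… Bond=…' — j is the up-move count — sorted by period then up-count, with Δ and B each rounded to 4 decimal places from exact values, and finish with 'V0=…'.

(0,0): Delta=0.3779 Bond=-5.2281
(1,0): Delta=0.6060 Bond=-14.5748
(1,1): Delta=0.2156 Bond=3.2790
(2,0): Delta=0.7289 Bond=-20.5981
(2,1): Delta=0.5186 Bond=-11.8458
(2,2): Delta=0.0000 Bond=19.9298
(3,0): Delta=0.0000 Bond=0.0000
(3,1): Delta=1.2475 Bond=-47.2384
(3,2): Delta=0.0000 Bond=22.3214
(3,3): Delta=0.0000 Bond=22.3214
V0=10.6427

Since d<R<u, set p* = (R−d)/(u−d) = 0.4884; price each node as the discounted p*-expectation of its children.
At expiry t=4: V(4,0)=0.0000, V(4,1)=0.0000, V(4,2)=25.0000, V(4,3)=25.0000, V(4,4)=25.0000
  t=3,j=0: stock 31.6500 → up 42.4110 (V=0.0000), down 28.8015 (V=0.0000). Price 0.0000; hedge Δ=0.0000, bond B=0.0000.
  t=3,j=1: stock 46.6055 → up 62.4513 (V=25.0000), down 42.4110 (V=0.0000). Price 10.9012; hedge Δ=1.2475, bond B=-47.2384.
  t=3,j=2: stock 68.6278 → up 91.9613 (V=25.0000), down 62.4513 (V=25.0000). Price 22.3214; hedge Δ=0.0000, bond B=22.3214.
  t=3,j=3: stock 101.0564 → up 135.4155 (V=25.0000), down 91.9613 (V=25.0000). Price 22.3214; hedge Δ=0.0000, bond B=22.3214.
  t=2,j=0: stock 34.7802 → up 46.6055 (V=10.9012), down 31.6500 (V=0.0000). Price 4.7534; hedge Δ=0.7289, bond B=-20.5981.
  t=2,j=1: stock 51.2148 → up 68.6278 (V=22.3214), down 46.6055 (V=10.9012). Price 14.7129; hedge Δ=0.5186, bond B=-11.8458.
  t=2,j=2: stock 75.4152 → up 101.0564 (V=22.3214), down 68.6278 (V=22.3214). Price 19.9298; hedge Δ=0.0000, bond B=19.9298.
  t=1,j=0: stock 38.2200 → up 51.2148 (V=14.7129), down 34.7802 (V=4.7534). Price 8.5869; hedge Δ=0.6060, bond B=-14.5748.
  t=1,j=1: stock 56.2800 → up 75.4152 (V=19.9298), down 51.2148 (V=14.7129). Price 15.4114; hedge Δ=0.2156, bond B=3.2790.
  t=0,j=0: stock 42.0000 → up 56.2800 (V=15.4114), down 38.2200 (V=8.5869). Price 10.6427; hedge Δ=0.3779, bond B=-5.2281.
Check: Δ(0,0)·S0 + B(0,0) = 10.6427 = V0.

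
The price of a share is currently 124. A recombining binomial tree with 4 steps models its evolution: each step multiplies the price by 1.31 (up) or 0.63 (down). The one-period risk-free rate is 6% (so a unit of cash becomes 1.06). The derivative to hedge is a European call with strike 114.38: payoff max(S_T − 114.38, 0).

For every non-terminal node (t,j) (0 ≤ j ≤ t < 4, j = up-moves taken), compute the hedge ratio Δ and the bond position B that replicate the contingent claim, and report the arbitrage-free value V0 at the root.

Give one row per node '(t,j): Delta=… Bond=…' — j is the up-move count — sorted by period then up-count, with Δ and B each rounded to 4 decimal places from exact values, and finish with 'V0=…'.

(0,0): Delta=0.7462 Bond=-42.7297
(1,0): Delta=0.4103 Bond=-19.0491
(1,1): Delta=0.8402 Bond=-60.5519
(2,0): Delta=0.0000 Bond=0.0000
(2,1): Delta=0.5250 Bond=-31.9316
(2,2): Delta=0.9283 Bond=-82.9370
(3,0): Delta=0.0000 Bond=0.0000
(3,1): Delta=0.0000 Bond=0.0000
(3,2): Delta=0.6718 Bond=-53.5263
(3,3): Delta=1.0000 Bond=-107.9057
V0=49.8025

Risk-neutral probability p* = (R−d)/(u−d) = (1.06−0.63)/(1.31−0.63) = 0.6324.
Terminal values V(4,·): V(4,0)=0.0000, V(4,1)=0.0000, V(4,2)=0.0000, V(4,3)=61.2409, V(4,4)=250.7999
(3,0): S=31.0058. Δ = (V_up−V_dn)/(S_up−S_dn) = (0.0000−0.0000)/(40.6176−19.5337) = 0.0000. V = [p*·0.0000 + (1−p*)·0.0000]/1.06 = 0.0000. B = V − Δ·S = 0.0000.
(3,1): S=64.4724. Δ = (V_up−V_dn)/(S_up−S_dn) = (0.0000−0.0000)/(84.4589−40.6176) = 0.0000. V = [p*·0.0000 + (1−p*)·0.0000]/1.06 = 0.0000. B = V − Δ·S = 0.0000.
(3,2): S=134.0617. Δ = (V_up−V_dn)/(S_up−S_dn) = (61.2409−0.0000)/(175.6209−84.4589) = 0.6718. V = [p*·61.2409 + (1−p*)·0.0000]/1.06 = 36.5338. B = V − Δ·S = -53.5263.
(3,3): S=278.7633. Δ = (V_up−V_dn)/(S_up−S_dn) = (250.7999−61.2409)/(365.1799−175.6209) = 1.0000. V = [p*·250.7999 + (1−p*)·61.2409]/1.06 = 170.8576. B = V − Δ·S = -107.9057.
(2,0): S=49.2156. Δ = (V_up−V_dn)/(S_up−S_dn) = (0.0000−0.0000)/(64.4724−31.0058) = 0.0000. V = [p*·0.0000 + (1−p*)·0.0000]/1.06 = 0.0000. B = V − Δ·S = 0.0000.
(2,1): S=102.3372. Δ = (V_up−V_dn)/(S_up−S_dn) = (36.5338−0.0000)/(134.0617−64.4724) = 0.5250. V = [p*·36.5338 + (1−p*)·0.0000]/1.06 = 21.7946. B = V − Δ·S = -31.9316.
(2,2): S=212.7964. Δ = (V_up−V_dn)/(S_up−S_dn) = (170.8576−36.5338)/(278.7633−134.0617) = 0.9283. V = [p*·170.8576 + (1−p*)·36.5338]/1.06 = 114.5980. B = V − Δ·S = -82.9370.
(1,0): S=78.1200. Δ = (V_up−V_dn)/(S_up−S_dn) = (21.7946−0.0000)/(102.3372−49.2156) = 0.4103. V = [p*·21.7946 + (1−p*)·0.0000]/1.06 = 13.0018. B = V − Δ·S = -19.0491.
(1,1): S=162.4400. Δ = (V_up−V_dn)/(S_up−S_dn) = (114.5980−21.7946)/(212.7964−102.3372) = 0.8402. V = [p*·114.5980 + (1−p*)·21.7946]/1.06 = 75.9237. B = V − Δ·S = -60.5519.
(0,0): S=124.0000. Δ = (V_up−V_dn)/(S_up−S_dn) = (75.9237−13.0018)/(162.4400−78.1200) = 0.7462. V = [p*·75.9237 + (1−p*)·13.0018]/1.06 = 49.8025. B = V − Δ·S = -42.7297.
Check: Δ(0,0)·S0 + B(0,0) = 49.8025 = V0.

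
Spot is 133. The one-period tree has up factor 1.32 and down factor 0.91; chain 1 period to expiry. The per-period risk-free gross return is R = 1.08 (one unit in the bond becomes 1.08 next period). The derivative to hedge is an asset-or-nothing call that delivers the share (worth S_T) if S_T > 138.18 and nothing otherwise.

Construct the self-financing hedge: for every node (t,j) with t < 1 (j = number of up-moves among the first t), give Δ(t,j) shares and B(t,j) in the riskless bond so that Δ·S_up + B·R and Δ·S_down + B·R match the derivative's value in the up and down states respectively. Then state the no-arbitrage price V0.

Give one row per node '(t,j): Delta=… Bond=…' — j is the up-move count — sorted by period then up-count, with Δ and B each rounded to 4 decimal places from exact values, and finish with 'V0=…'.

Under the risk-neutral measure, an up-move has probability p* = (R−d)/(u−d) = 0.4146 and values discount at R = 1.08.
Terminal values V(1,·): V(1,0)=0.0000, V(1,1)=175.5600
Node (0,0) S=133.0000: V=(p*·175.5600+(1−p*)·0.0000)/1.08=67.4011; Δ=(175.5600−0.0000)/(175.5600−121.0300)=3.2195; B=V−Δ·S=-360.7940
Each (Δ,B) replicates both successor values, so the strategy is self-financing and V0 is arbitrage-free.

(0,0): Delta=3.2195 Bond=-360.7940
V0=67.4011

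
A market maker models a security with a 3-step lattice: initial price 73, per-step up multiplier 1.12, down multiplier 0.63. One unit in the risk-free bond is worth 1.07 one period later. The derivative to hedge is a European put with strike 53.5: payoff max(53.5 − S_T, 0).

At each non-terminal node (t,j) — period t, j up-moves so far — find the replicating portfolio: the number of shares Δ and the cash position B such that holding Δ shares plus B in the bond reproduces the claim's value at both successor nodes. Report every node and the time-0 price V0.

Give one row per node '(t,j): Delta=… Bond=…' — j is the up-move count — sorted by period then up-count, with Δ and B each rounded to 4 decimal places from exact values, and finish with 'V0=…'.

(0,0): Delta=-0.0978 Bond=7.6521
(1,0): Delta=-0.8440 Bond=42.5039
(1,1): Delta=-0.0501 Bond=4.2881
(2,0): Delta=-1.0000 Bond=50.0000
(2,1): Delta=-0.8340 Bond=44.9655
(2,2): Delta=0.0000 Bond=0.0000
V0=0.5125

Since d<R<u, set p* = (R−d)/(u−d) = 0.8980; price each node as the discounted p*-expectation of its children.
Terminal payoffs: V(3,0)=35.2466, V(3,1)=21.0495, V(3,2)=0.0000, V(3,3)=0.0000
  t=2,j=0: stock 28.9737 → up 32.4505 (V=21.0495), down 18.2534 (V=35.2466). Price 21.0263; hedge Δ=-1.0000, bond B=50.0000.
  t=2,j=1: stock 51.5088 → up 57.6899 (V=0.0000), down 32.4505 (V=21.0495). Price 2.0074; hedge Δ=-0.8340, bond B=44.9655.
  t=2,j=2: stock 91.5712 → up 102.5597 (V=0.0000), down 57.6899 (V=0.0000). Price 0.0000; hedge Δ=0.0000, bond B=0.0000.
  t=1,j=0: stock 45.9900 → up 51.5088 (V=2.0074), down 28.9737 (V=21.0263). Price 3.6898; hedge Δ=-0.8440, bond B=42.5039.
  t=1,j=1: stock 81.7600 → up 91.5712 (V=0.0000), down 51.5088 (V=2.0074). Price 0.1914; hedge Δ=-0.0501, bond B=4.2881.
  t=0,j=0: stock 73.0000 → up 81.7600 (V=0.1914), down 45.9900 (V=3.6898). Price 0.5125; hedge Δ=-0.0978, bond B=7.6521.
Self-financing check: at every node Δ·S+B equals the discounted successor values.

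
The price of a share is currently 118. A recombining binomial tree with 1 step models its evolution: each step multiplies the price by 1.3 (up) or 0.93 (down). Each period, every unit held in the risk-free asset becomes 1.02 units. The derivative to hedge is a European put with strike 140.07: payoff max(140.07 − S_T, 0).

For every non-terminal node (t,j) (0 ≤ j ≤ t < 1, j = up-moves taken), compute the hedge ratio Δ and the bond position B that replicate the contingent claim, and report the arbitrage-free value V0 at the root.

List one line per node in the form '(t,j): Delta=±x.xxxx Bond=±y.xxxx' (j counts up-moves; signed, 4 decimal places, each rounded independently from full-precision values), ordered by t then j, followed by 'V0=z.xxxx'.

(0,0): Delta=-0.6947 Bond=104.4754
V0=22.5024

The replicating-portfolio and risk-neutral prices coincide; use p* = (1.02−0.93)/(1.3−0.93) = 0.2432 for the latter.
Terminal payoffs: V(1,0)=30.3300, V(1,1)=0.0000
(0,0): S=118.0000. Δ = (V_up−V_dn)/(S_up−S_dn) = (0.0000−30.3300)/(153.4000−109.7400) = -0.6947. V = [p*·0.0000 + (1−p*)·30.3300]/1.02 = 22.5024. B = V − Δ·S = 104.4754.
Each (Δ,B) replicates both successor values, so the strategy is self-financing and V0 is arbitrage-free.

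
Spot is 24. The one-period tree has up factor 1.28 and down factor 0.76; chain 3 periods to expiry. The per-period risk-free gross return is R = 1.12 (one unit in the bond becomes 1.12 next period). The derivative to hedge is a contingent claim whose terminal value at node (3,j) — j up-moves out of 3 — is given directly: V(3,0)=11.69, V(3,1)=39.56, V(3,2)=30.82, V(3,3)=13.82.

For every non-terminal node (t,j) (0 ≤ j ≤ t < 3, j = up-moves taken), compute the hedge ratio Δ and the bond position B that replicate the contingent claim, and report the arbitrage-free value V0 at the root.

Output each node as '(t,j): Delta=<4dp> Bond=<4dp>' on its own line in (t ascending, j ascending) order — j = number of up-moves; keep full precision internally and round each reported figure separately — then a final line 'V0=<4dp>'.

Under the risk-neutral measure, an up-move has probability p* = (R−d)/(u−d) = 0.6923 and values discount at R = 1.12.
Payoff layer (t=3): V(3,0)=11.6900, V(3,1)=39.5600, V(3,2)=30.8200, V(3,3)=13.8200
  t=2,j=0: stock 13.8624 → up 17.7439 (V=39.5600), down 10.5354 (V=11.6900). Price 27.6648; hedge Δ=3.8663, bond B=-25.9313.
  t=2,j=1: stock 23.3472 → up 29.8844 (V=30.8200), down 17.7439 (V=39.5600). Price 29.9190; hedge Δ=-0.7199, bond B=46.7266.
  t=2,j=2: stock 39.3216 → up 50.3316 (V=13.8200), down 29.8844 (V=30.8200). Price 17.0096; hedge Δ=-0.8314, bond B=49.7019.
  t=1,j=0: stock 18.2400 → up 23.3472 (V=29.9190), down 13.8624 (V=27.6648). Price 26.0941; hedge Δ=0.2377, bond B=21.7592.
  t=1,j=1: stock 30.7200 → up 39.3216 (V=17.0096), down 23.3472 (V=29.9190). Price 18.7337; hedge Δ=-0.8081, bond B=43.5593.
  t=0,j=0: stock 24.0000 → up 30.7200 (V=18.7337), down 18.2400 (V=26.0941). Price 18.7486; hedge Δ=-0.5898, bond B=32.9032.
Check: Δ(0,0)·S0 + B(0,0) = 18.7486 = V0.

(0,0): Delta=-0.5898 Bond=32.9032
(1,0): Delta=0.2377 Bond=21.7592
(1,1): Delta=-0.8081 Bond=43.5593
(2,0): Delta=3.8663 Bond=-25.9313
(2,1): Delta=-0.7199 Bond=46.7266
(2,2): Delta=-0.8314 Bond=49.7019
V0=18.7486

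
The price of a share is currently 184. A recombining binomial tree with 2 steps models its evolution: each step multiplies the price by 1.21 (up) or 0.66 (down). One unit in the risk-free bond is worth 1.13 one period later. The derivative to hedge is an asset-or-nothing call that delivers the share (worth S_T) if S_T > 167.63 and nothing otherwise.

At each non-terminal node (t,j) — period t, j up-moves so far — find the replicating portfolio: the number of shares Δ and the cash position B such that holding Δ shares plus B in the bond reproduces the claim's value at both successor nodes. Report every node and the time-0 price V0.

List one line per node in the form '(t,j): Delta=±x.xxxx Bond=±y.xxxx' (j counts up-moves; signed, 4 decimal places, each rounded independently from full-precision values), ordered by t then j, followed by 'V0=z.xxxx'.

Risk-neutral probability p* = (R−d)/(u−d) = (1.13−0.66)/(1.21−0.66) = 0.8545.
Payoff layer (t=2): V(2,0)=0.0000, V(2,1)=0.0000, V(2,2)=269.3944
(1,0): S=121.4400. Δ = (V_up−V_dn)/(S_up−S_dn) = (0.0000−0.0000)/(146.9424−80.1504) = 0.0000. V = [p*·0.0000 + (1−p*)·0.0000]/1.13 = 0.0000. B = V − Δ·S = 0.0000.
(1,1): S=222.6400. Δ = (V_up−V_dn)/(S_up−S_dn) = (269.3944−0.0000)/(269.3944−146.9424) = 2.2000. V = [p*·269.3944 + (1−p*)·0.0000]/1.13 = 203.7255. B = V − Δ·S = -286.0825.
(0,0): S=184.0000. Δ = (V_up−V_dn)/(S_up−S_dn) = (203.7255−0.0000)/(222.6400−121.4400) = 2.0131. V = [p*·203.7255 + (1−p*)·0.0000]/1.13 = 154.0643. B = V − Δ·S = -216.3456.
Each (Δ,B) replicates both successor values, so the strategy is self-financing and V0 is arbitrage-free.

(0,0): Delta=2.0131 Bond=-216.3456
(1,0): Delta=0.0000 Bond=0.0000
(1,1): Delta=2.2000 Bond=-286.0825
V0=154.0643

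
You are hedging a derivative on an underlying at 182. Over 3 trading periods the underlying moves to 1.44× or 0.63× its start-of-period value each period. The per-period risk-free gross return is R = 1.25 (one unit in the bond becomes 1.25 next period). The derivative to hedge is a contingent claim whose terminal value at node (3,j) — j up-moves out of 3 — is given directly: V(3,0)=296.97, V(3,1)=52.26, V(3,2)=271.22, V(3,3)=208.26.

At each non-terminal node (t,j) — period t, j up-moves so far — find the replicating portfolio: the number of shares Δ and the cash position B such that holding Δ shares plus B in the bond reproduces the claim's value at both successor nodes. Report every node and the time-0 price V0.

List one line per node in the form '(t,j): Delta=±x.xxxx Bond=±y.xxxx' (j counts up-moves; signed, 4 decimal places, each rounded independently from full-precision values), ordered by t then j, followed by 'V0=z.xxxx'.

No-arbitrage ⇒ martingale measure with p* = (R−d)/(u−d) = 0.7654.
At expiry t=3: V(3,0)=296.9700, V(3,1)=52.2600, V(3,2)=271.2200, V(3,3)=208.2600
Node (2,0) S=72.2358: V=(p*·52.2600+(1−p*)·296.9700)/1.25=87.7289; Δ=(52.2600−296.9700)/(104.0196−45.5086)=-4.1823; B=V−Δ·S=389.8400
Node (2,1) S=165.1104: V=(p*·271.2200+(1−p*)·52.2600)/1.25=175.8872; Δ=(271.2200−52.2600)/(237.7590−104.0196)=1.6372; B=V−Δ·S=-94.4338
Node (2,2) S=377.3952: V=(p*·208.2600+(1−p*)·271.2200)/1.25=178.4227; Δ=(208.2600−271.2200)/(543.4491−237.7590)=-0.2060; B=V−Δ·S=256.1511
Node (1,0) S=114.6600: V=(p*·175.8872+(1−p*)·87.7289)/1.25=124.1665; Δ=(175.8872−87.7289)/(165.1104−72.2358)=0.9492; B=V−Δ·S=15.3290
Node (1,1) S=262.0800: V=(p*·178.4227+(1−p*)·175.8872)/1.25=142.2624; Δ=(178.4227−175.8872)/(377.3952−165.1104)=0.0119; B=V−Δ·S=139.1321
Node (0,0) S=182.0000: V=(p*·142.2624+(1−p*)·124.1665)/1.25=110.4141; Δ=(142.2624−124.1665)/(262.0800−114.6600)=0.1228; B=V−Δ·S=88.0735
Each (Δ,B) replicates both successor values, so the strategy is self-financing and V0 is arbitrage-free.

(0,0): Delta=0.1228 Bond=88.0735
(1,0): Delta=0.9492 Bond=15.3290
(1,1): Delta=0.0119 Bond=139.1321
(2,0): Delta=-4.1823 Bond=389.8400
(2,1): Delta=1.6372 Bond=-94.4338
(2,2): Delta=-0.2060 Bond=256.1511
V0=110.4141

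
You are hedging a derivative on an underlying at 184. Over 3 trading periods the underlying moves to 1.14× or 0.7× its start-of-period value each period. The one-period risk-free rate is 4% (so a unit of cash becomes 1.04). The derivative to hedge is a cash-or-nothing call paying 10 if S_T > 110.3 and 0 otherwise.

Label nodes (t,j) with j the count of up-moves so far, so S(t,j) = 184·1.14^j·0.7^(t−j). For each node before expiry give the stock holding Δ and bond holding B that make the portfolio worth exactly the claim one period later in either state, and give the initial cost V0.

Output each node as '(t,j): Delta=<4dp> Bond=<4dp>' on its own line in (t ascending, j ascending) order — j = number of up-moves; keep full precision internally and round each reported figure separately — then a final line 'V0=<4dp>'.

(0,0): Delta=0.0401 Bond=0.3406
(1,0): Delta=0.1311 Bond=-11.3659
(1,1): Delta=0.0237 Bond=3.8014
(2,0): Delta=0.0000 Bond=0.0000
(2,1): Delta=0.1548 Bond=-15.2972
(2,2): Delta=0.0000 Bond=9.6154
V0=7.7211

No-arbitrage ⇒ martingale measure with p* = (R−d)/(u−d) = 0.7727.
Payoff layer (t=3): V(3,0)=0.0000, V(3,1)=0.0000, V(3,2)=10.0000, V(3,3)=10.0000
  t=2,j=0: stock 90.1600 → up 102.7824 (V=0.0000), down 63.1120 (V=0.0000). Price 0.0000; hedge Δ=0.0000, bond B=0.0000.
  t=2,j=1: stock 146.8320 → up 167.3885 (V=10.0000), down 102.7824 (V=0.0000). Price 7.4301; hedge Δ=0.1548, bond B=-15.2972.
  t=2,j=2: stock 239.1264 → up 272.6041 (V=10.0000), down 167.3885 (V=10.0000). Price 9.6154; hedge Δ=0.0000, bond B=9.6154.
  t=1,j=0: stock 128.8000 → up 146.8320 (V=7.4301), down 90.1600 (V=0.0000). Price 5.5206; hedge Δ=0.1311, bond B=-11.3659.
  t=1,j=1: stock 209.7600 → up 239.1264 (V=9.6154), down 146.8320 (V=7.4301). Price 8.7680; hedge Δ=0.0237, bond B=3.8014.
  t=0,j=0: stock 184.0000 → up 209.7600 (V=8.7680), down 128.8000 (V=5.5206). Price 7.7211; hedge Δ=0.0401, bond B=0.3406.
Each (Δ,B) replicates both successor values, so the strategy is self-financing and V0 is arbitrage-free.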